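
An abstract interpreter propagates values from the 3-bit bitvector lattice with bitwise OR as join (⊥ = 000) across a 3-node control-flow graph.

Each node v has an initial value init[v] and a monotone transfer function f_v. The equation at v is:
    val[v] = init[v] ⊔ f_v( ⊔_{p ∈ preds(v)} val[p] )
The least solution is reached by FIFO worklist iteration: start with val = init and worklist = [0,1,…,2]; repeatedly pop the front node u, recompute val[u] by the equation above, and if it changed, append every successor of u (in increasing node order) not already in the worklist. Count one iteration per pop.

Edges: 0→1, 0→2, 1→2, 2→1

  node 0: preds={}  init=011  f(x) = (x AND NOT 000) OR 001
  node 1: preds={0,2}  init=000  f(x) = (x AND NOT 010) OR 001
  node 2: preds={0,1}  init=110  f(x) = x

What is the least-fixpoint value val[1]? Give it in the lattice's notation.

101

Trace (4 dequeues):
  [1] u=0 | in 000 | out 011 | ==
  [2] u=1 | in 111 | out 101 | prev 000 | push {}
  [3] u=2 | in 111 | out 111 | prev 110 | push {1}
  [4] u=1 | in 111 | out 101 | ==

Converged values:
  [0] 011
  [1] 101
  [2] 111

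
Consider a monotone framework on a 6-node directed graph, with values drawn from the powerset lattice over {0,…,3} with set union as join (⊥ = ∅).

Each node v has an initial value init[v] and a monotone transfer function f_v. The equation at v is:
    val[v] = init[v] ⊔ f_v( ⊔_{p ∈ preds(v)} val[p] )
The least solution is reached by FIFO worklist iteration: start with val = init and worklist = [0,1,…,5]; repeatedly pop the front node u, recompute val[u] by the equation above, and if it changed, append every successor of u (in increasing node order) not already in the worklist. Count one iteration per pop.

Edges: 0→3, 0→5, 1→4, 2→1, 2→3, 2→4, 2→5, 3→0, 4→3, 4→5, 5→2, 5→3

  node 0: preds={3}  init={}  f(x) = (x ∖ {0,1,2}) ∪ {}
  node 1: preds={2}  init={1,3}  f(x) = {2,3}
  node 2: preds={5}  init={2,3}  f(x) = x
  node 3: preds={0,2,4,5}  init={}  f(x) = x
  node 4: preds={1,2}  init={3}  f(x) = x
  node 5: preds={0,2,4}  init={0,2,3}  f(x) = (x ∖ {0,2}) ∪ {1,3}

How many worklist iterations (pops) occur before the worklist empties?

Trace (15 dequeues):
  [1] u=0 | in {} | out {} | ==
  [2] u=1 | in {2,3} | out {1,2,3} | prev {1,3} | push {}
  [3] u=2 | in {0,2,3} | out {0,2,3} | prev {2,3} | push {1}
  [4] u=3 | in {0,2,3} | out {0,2,3} | prev {} | push {0}
  [5] u=4 | in {0,1,2,3} | out {0,1,2,3} | prev {3} | push {3}
  [6] u=5 | in {0,1,2,3} | out {0,1,2,3} | prev {0,2,3} | push {2}
  [7] u=1 | in {0,2,3} | out {1,2,3} | ==
  [8] u=0 | in {0,2,3} | out {3} | prev {} | push {5}
  [9] u=3 | in {0,1,2,3} | out {0,1,2,3} | prev {0,2,3} | push {0}
  [10] u=2 | in {0,1,2,3} | out {0,1,2,3} | prev {0,2,3} | push {1,3,4}
  [11] u=5 | in {0,1,2,3} | out {0,1,2,3} | ==
  [12] u=0 | in {0,1,2,3} | out {3} | ==
  [13] u=1 | in {0,1,2,3} | out {1,2,3} | ==
  [14] u=3 | in {0,1,2,3} | out {0,1,2,3} | ==
  [15] u=4 | in {0,1,2,3} | out {0,1,2,3} | ==

Converged values:
  [0] {3}
  [1] {1,2,3}
  [2] {0,1,2,3}
  [3] {0,1,2,3}
  [4] {0,1,2,3}
  [5] {0,1,2,3}

15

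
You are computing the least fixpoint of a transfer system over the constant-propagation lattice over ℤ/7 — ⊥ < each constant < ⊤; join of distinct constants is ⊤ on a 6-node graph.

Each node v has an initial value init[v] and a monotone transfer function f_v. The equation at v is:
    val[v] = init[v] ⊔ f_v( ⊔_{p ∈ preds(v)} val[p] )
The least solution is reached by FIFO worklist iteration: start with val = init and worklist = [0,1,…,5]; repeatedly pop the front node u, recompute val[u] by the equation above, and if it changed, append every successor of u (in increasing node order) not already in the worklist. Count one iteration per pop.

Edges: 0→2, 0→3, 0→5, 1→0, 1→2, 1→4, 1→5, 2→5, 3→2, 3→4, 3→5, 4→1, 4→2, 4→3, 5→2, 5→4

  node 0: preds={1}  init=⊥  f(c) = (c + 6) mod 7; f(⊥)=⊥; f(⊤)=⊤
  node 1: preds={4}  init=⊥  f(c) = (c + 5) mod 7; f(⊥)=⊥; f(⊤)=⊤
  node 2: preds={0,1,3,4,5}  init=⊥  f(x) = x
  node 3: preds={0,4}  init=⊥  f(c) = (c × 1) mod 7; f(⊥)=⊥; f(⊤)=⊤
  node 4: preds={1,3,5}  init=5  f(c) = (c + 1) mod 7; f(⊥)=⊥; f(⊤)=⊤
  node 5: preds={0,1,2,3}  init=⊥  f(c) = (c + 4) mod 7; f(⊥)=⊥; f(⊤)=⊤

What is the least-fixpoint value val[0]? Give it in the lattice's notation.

Trace (16 dequeues):
  [1] u=0 | in ⊥ | out ⊥ | ==
  [2] u=1 | in 5 | out 3 | prev ⊥ | push {0}
  [3] u=2 | in ⊤ | out ⊤ | prev ⊥ | push {}
  [4] u=3 | in 5 | out 5 | prev ⊥ | push {2}
  [5] u=4 | in ⊤ | out ⊤ | prev 5 | push {1,3}
  [6] u=5 | in ⊤ | out ⊤ | prev ⊥ | push {4}
  [7] u=0 | in 3 | out 2 | prev ⊥ | push {5}
  [8] u=2 | in ⊤ | out ⊤ | ==
  [9] u=1 | in ⊤ | out ⊤ | prev 3 | push {0,2}
  [10] u=3 | in ⊤ | out ⊤ | prev 5 | push {}
  [11] u=4 | in ⊤ | out ⊤ | ==
  [12] u=5 | in ⊤ | out ⊤ | ==
  [13] u=0 | in ⊤ | out ⊤ | prev 2 | push {3,5}
  [14] u=2 | in ⊤ | out ⊤ | ==
  [15] u=3 | in ⊤ | out ⊤ | ==
  [16] u=5 | in ⊤ | out ⊤ | ==

Converged values:
  [0] ⊤
  [1] ⊤
  [2] ⊤
  [3] ⊤
  [4] ⊤
  [5] ⊤

⊤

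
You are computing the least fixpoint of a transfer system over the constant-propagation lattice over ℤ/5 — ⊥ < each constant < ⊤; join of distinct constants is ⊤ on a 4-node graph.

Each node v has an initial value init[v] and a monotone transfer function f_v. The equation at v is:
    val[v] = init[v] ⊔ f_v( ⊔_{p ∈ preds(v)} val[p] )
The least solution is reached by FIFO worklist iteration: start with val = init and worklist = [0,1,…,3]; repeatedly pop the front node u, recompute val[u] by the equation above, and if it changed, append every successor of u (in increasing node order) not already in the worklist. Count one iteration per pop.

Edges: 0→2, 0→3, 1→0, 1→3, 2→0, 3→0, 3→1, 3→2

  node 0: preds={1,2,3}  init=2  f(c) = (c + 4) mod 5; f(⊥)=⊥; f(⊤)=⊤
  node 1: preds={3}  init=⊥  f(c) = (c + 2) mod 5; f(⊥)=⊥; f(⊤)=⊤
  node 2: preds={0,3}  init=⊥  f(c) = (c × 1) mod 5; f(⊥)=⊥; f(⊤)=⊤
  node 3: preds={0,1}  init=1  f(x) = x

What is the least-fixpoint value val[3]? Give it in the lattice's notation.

⊤

Trace (9 dequeues):
  [1] u=0 | in 1 | out ⊤ | prev 2 | push {}
  [2] u=1 | in 1 | out 3 | prev ⊥ | push {0}
  [3] u=2 | in ⊤ | out ⊤ | prev ⊥ | push {}
  [4] u=3 | in ⊤ | out ⊤ | prev 1 | push {1,2}
  [5] u=0 | in ⊤ | out ⊤ | ==
  [6] u=1 | in ⊤ | out ⊤ | prev 3 | push {0,3}
  [7] u=2 | in ⊤ | out ⊤ | ==
  [8] u=0 | in ⊤ | out ⊤ | ==
  [9] u=3 | in ⊤ | out ⊤ | ==

Converged values:
  [0] ⊤
  [1] ⊤
  [2] ⊤
  [3] ⊤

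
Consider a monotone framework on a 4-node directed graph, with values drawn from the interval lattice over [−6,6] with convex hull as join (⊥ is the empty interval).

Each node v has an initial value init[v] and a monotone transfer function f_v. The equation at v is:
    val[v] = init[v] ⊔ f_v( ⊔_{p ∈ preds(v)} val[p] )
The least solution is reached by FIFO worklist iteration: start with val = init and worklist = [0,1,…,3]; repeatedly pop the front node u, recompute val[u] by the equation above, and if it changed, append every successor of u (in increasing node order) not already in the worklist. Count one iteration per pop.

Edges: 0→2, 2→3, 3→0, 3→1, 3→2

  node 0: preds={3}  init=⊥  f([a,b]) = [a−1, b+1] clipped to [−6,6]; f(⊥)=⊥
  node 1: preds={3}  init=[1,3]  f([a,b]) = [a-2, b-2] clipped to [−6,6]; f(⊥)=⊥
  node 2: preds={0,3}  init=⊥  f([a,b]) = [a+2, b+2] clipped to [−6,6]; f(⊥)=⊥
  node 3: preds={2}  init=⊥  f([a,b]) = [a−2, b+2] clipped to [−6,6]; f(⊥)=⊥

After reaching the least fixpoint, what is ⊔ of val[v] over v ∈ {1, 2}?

[1,3]

Worklist (4 pops):
  #1 pop 0: in=⊥ → ⊥ (no change)
  #2 pop 1: in=⊥ → [1,3] (no change)
  #3 pop 2: in=⊥ → ⊥ (no change)
  #4 pop 3: in=⊥ → ⊥ (no change)

Fixpoint:
  val[0] = ⊥
  val[1] = [1,3]
  val[2] = ⊥
  val[3] = ⊥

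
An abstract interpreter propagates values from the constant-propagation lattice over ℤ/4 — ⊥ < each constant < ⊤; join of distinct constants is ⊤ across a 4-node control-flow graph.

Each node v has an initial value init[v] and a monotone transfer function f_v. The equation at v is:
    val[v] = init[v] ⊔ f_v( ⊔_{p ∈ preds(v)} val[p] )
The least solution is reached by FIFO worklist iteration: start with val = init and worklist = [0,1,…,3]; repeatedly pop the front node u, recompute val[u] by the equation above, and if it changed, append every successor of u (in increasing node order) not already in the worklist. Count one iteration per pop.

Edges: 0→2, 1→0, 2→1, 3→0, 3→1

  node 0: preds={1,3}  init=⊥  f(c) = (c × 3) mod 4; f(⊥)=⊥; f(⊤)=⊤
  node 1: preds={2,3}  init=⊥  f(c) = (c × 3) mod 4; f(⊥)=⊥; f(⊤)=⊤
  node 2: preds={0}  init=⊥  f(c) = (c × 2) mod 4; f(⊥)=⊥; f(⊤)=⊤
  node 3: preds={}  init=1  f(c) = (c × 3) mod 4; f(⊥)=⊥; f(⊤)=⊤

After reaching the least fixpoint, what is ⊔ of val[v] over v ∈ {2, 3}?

⊤

Worklist (9 pops):
  #1 pop 0: in=1 → 3 (was ⊥); enqueue []
  #2 pop 1: in=1 → 3 (was ⊥); enqueue [0]
  #3 pop 2: in=3 → 2 (was ⊥); enqueue [1]
  #4 pop 3: in=⊥ → 1 (no change)
  #5 pop 0: in=⊤ → ⊤ (was 3); enqueue [2]
  #6 pop 1: in=⊤ → ⊤ (was 3); enqueue [0]
  #7 pop 2: in=⊤ → ⊤ (was 2); enqueue [1]
  #8 pop 0: in=⊤ → ⊤ (no change)
  #9 pop 1: in=⊤ → ⊤ (no change)

Fixpoint:
  val[0] = ⊤
  val[1] = ⊤
  val[2] = ⊤
  val[3] = 1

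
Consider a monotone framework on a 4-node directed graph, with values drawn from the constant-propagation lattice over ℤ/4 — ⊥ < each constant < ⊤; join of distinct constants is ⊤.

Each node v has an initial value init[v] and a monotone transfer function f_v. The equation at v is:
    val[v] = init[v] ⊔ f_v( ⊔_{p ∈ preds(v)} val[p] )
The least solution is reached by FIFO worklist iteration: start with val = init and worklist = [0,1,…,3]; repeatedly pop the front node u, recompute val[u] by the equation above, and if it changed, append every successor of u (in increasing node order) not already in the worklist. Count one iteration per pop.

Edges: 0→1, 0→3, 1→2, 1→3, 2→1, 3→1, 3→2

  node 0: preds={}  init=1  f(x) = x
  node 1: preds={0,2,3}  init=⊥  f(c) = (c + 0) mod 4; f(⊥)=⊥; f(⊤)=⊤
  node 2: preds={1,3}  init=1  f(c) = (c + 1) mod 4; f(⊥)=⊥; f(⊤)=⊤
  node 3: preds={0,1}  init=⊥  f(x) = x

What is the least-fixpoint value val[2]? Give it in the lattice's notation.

Trace (9 dequeues):
  [1] u=0 | in ⊥ | out 1 | ==
  [2] u=1 | in 1 | out 1 | prev ⊥ | push {}
  [3] u=2 | in 1 | out ⊤ | prev 1 | push {1}
  [4] u=3 | in 1 | out 1 | prev ⊥ | push {2}
  [5] u=1 | in ⊤ | out ⊤ | prev 1 | push {3}
  [6] u=2 | in ⊤ | out ⊤ | ==
  [7] u=3 | in ⊤ | out ⊤ | prev 1 | push {1,2}
  [8] u=1 | in ⊤ | out ⊤ | ==
  [9] u=2 | in ⊤ | out ⊤ | ==

Converged values:
  [0] 1
  [1] ⊤
  [2] ⊤
  [3] ⊤

⊤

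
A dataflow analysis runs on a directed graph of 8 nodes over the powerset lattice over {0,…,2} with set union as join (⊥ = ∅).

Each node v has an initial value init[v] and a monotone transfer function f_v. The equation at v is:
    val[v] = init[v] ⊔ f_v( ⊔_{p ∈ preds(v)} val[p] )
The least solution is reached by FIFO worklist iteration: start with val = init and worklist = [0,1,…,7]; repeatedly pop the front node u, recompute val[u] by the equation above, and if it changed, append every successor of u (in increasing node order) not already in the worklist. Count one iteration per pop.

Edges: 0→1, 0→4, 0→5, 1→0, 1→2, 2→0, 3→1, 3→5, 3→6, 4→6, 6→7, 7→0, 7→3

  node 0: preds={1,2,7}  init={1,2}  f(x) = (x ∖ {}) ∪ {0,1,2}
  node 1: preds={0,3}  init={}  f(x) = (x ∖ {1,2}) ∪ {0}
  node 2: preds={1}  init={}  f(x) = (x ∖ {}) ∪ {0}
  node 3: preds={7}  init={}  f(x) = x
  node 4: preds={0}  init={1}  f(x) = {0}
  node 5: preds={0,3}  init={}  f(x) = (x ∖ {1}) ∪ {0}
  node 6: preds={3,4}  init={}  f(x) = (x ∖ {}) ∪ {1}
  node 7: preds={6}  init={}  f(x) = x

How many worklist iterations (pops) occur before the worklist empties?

Iteration log — 13 steps:
  step 1. node 0  ⊔preds={}  new={0,1,2}  old={1,2}  +wl: 
  step 2. node 1  ⊔preds={0,1,2}  new={0}  old={}  +wl: 0
  step 3. node 2  ⊔preds={0}  new={0}  old={}  +wl: 
  step 4. node 3  ⊔preds={}  new={}  stable
  step 5. node 4  ⊔preds={0,1,2}  new={0,1}  old={1}  +wl: 
  step 6. node 5  ⊔preds={0,1,2}  new={0,2}  old={}  +wl: 
  step 7. node 6  ⊔preds={0,1}  new={0,1}  old={}  +wl: 
  step 8. node 7  ⊔preds={0,1}  new={0,1}  old={}  +wl: 3
  step 9. node 0  ⊔preds={0,1}  new={0,1,2}  stable
  step 10. node 3  ⊔preds={0,1}  new={0,1}  old={}  +wl: 1,5,6
  step 11. node 1  ⊔preds={0,1,2}  new={0}  stable
  step 12. node 5  ⊔preds={0,1,2}  new={0,2}  stable
  step 13. node 6  ⊔preds={0,1}  new={0,1}  stable

Least fixpoint reached:
  node 0: {0,1,2}
  node 1: {0}
  node 2: {0}
  node 3: {0,1}
  node 4: {0,1}
  node 5: {0,2}
  node 6: {0,1}
  node 7: {0,1}

13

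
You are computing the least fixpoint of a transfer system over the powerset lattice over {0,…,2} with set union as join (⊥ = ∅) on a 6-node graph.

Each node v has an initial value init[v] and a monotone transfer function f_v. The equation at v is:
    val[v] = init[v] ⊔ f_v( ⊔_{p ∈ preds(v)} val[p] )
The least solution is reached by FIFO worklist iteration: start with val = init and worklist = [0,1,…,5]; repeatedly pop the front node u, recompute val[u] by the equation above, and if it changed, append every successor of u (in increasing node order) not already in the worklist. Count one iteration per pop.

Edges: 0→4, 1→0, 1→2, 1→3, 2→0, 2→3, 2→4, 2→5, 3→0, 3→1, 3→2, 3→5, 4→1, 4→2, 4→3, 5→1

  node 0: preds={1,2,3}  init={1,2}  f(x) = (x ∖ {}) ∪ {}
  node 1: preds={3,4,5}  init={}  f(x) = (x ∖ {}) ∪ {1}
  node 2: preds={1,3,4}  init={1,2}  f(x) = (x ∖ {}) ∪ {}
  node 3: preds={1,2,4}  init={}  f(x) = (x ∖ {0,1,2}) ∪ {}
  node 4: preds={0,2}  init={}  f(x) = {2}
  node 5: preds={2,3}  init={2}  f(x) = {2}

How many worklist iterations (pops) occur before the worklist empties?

10

Iteration log — 10 steps:
  step 1. node 0  ⊔preds={1,2}  new={1,2}  stable
  step 2. node 1  ⊔preds={2}  new={1,2}  old={}  +wl: 0
  step 3. node 2  ⊔preds={1,2}  new={1,2}  stable
  step 4. node 3  ⊔preds={1,2}  new={}  stable
  step 5. node 4  ⊔preds={1,2}  new={2}  old={}  +wl: 1,2,3
  step 6. node 5  ⊔preds={1,2}  new={2}  stable
  step 7. node 0  ⊔preds={1,2}  new={1,2}  stable
  step 8. node 1  ⊔preds={2}  new={1,2}  stable
  step 9. node 2  ⊔preds={1,2}  new={1,2}  stable
  step 10. node 3  ⊔preds={1,2}  new={}  stable

Least fixpoint reached:
  node 0: {1,2}
  node 1: {1,2}
  node 2: {1,2}
  node 3: {}
  node 4: {2}
  node 5: {2}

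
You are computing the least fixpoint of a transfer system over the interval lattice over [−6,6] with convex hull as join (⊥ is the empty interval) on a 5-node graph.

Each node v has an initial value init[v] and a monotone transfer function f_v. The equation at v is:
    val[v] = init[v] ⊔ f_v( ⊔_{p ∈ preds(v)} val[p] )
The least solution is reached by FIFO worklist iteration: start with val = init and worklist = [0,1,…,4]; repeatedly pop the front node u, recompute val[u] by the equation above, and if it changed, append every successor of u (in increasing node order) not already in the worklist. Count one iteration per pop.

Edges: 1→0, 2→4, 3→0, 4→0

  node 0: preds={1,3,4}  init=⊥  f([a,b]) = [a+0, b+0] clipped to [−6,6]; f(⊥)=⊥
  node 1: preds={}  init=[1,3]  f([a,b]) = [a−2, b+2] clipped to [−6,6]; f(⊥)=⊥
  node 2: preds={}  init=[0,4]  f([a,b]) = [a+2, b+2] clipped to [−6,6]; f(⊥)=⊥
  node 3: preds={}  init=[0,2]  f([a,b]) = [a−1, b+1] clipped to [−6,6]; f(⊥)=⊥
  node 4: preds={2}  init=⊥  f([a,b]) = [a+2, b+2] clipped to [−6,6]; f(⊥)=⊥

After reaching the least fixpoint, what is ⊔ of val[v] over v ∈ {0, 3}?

[0,6]

Trace (6 dequeues):
  [1] u=0 | in [0,3] | out [0,3] | prev ⊥ | push {}
  [2] u=1 | in ⊥ | out [1,3] | ==
  [3] u=2 | in ⊥ | out [0,4] | ==
  [4] u=3 | in ⊥ | out [0,2] | ==
  [5] u=4 | in [0,4] | out [2,6] | prev ⊥ | push {0}
  [6] u=0 | in [0,6] | out [0,6] | prev [0,3] | push {}

Converged values:
  [0] [0,6]
  [1] [1,3]
  [2] [0,4]
  [3] [0,2]
  [4] [2,6]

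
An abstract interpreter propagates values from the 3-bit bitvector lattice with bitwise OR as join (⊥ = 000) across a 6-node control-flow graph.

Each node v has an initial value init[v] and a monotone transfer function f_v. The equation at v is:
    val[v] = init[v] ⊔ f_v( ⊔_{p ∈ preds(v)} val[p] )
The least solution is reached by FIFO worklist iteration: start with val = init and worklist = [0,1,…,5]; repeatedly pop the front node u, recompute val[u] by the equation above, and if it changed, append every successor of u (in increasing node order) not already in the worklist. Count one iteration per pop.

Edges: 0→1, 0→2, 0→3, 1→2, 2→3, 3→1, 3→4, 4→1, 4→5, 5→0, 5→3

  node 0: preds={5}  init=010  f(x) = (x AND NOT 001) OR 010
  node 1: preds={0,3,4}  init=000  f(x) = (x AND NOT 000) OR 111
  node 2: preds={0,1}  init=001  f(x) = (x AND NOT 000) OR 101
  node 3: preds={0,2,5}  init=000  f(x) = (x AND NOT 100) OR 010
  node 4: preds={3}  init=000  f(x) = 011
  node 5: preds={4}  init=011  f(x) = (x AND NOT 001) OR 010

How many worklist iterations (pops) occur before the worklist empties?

7

Trace (7 dequeues):
  [1] u=0 | in 011 | out 010 | ==
  [2] u=1 | in 010 | out 111 | prev 000 | push {}
  [3] u=2 | in 111 | out 111 | prev 001 | push {}
  [4] u=3 | in 111 | out 011 | prev 000 | push {1}
  [5] u=4 | in 011 | out 011 | prev 000 | push {}
  [6] u=5 | in 011 | out 011 | ==
  [7] u=1 | in 011 | out 111 | ==

Converged values:
  [0] 010
  [1] 111
  [2] 111
  [3] 011
  [4] 011
  [5] 011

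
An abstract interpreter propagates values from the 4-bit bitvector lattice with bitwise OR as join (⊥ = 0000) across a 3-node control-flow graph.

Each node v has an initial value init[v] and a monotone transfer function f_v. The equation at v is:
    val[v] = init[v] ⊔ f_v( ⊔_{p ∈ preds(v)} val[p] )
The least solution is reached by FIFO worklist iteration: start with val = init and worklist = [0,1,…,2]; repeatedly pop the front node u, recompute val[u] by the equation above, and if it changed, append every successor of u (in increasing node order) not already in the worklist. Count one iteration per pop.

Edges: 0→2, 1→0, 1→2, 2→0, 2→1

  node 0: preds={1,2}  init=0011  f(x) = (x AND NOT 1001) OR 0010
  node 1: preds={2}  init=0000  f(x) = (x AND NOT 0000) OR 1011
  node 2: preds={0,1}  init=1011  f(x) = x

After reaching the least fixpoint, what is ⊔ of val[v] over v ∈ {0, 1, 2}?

1011

Iteration log — 4 steps:
  step 1. node 0  ⊔preds=1011  new=0011  stable
  step 2. node 1  ⊔preds=1011  new=1011  old=0000  +wl: 0
  step 3. node 2  ⊔preds=1011  new=1011  stable
  step 4. node 0  ⊔preds=1011  new=0011  stable

Least fixpoint reached:
  node 0: 0011
  node 1: 1011
  node 2: 1011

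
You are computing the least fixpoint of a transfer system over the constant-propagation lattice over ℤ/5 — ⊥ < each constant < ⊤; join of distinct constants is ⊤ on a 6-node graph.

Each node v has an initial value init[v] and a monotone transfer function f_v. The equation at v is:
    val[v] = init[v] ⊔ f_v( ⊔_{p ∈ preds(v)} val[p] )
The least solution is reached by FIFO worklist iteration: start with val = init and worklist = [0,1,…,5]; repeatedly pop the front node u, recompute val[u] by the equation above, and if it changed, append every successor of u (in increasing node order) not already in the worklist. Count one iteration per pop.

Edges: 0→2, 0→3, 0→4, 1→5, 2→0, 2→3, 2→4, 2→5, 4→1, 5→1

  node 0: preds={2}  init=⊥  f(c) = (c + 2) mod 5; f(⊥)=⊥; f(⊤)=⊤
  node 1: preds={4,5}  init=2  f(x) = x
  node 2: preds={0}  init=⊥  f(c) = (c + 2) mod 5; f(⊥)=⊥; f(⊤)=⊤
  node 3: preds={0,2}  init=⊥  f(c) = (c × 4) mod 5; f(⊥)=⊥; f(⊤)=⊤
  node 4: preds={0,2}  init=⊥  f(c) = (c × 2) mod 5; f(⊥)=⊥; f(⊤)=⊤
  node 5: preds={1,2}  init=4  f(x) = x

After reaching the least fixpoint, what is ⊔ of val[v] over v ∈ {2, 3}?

Worklist (7 pops):
  #1 pop 0: in=⊥ → ⊥ (no change)
  #2 pop 1: in=4 → ⊤ (was 2); enqueue []
  #3 pop 2: in=⊥ → ⊥ (no change)
  #4 pop 3: in=⊥ → ⊥ (no change)
  #5 pop 4: in=⊥ → ⊥ (no change)
  #6 pop 5: in=⊤ → ⊤ (was 4); enqueue [1]
  #7 pop 1: in=⊤ → ⊤ (no change)

Fixpoint:
  val[0] = ⊥
  val[1] = ⊤
  val[2] = ⊥
  val[3] = ⊥
  val[4] = ⊥
  val[5] = ⊤

⊥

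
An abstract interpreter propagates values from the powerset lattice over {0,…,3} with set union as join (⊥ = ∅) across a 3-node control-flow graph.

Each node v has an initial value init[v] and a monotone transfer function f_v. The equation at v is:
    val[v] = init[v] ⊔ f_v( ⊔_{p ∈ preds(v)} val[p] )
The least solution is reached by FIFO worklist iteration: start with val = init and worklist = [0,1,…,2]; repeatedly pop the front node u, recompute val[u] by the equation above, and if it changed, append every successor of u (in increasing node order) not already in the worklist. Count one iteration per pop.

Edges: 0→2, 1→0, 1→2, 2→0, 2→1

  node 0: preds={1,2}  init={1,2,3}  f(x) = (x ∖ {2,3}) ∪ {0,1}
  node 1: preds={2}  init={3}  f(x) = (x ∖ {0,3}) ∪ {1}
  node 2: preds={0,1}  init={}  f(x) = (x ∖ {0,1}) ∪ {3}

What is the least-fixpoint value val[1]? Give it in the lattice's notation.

Iteration log — 7 steps:
  step 1. node 0  ⊔preds={3}  new={0,1,2,3}  old={1,2,3}  +wl: 
  step 2. node 1  ⊔preds={}  new={1,3}  old={3}  +wl: 0
  step 3. node 2  ⊔preds={0,1,2,3}  new={2,3}  old={}  +wl: 1
  step 4. node 0  ⊔preds={1,2,3}  new={0,1,2,3}  stable
  step 5. node 1  ⊔preds={2,3}  new={1,2,3}  old={1,3}  +wl: 0,2
  step 6. node 0  ⊔preds={1,2,3}  new={0,1,2,3}  stable
  step 7. node 2  ⊔preds={0,1,2,3}  new={2,3}  stable

Least fixpoint reached:
  node 0: {0,1,2,3}
  node 1: {1,2,3}
  node 2: {2,3}

{1,2,3}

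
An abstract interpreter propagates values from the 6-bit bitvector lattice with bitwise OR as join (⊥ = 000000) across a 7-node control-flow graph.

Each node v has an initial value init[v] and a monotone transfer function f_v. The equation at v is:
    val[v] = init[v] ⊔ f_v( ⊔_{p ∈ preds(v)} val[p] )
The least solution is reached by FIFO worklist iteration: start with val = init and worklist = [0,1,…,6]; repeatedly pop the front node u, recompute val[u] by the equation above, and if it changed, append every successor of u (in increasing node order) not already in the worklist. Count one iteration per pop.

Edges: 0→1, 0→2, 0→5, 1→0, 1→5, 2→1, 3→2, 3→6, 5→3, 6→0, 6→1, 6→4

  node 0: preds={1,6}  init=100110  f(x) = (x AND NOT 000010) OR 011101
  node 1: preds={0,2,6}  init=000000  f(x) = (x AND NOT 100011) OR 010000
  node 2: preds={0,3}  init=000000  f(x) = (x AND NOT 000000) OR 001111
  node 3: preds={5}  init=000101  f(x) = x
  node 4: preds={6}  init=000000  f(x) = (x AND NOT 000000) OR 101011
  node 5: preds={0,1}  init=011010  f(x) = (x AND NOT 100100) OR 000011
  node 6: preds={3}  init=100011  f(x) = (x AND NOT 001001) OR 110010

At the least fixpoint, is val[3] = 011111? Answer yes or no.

yes

Worklist (12 pops):
  #1 pop 0: in=100011 → 111111 (was 100110); enqueue []
  #2 pop 1: in=111111 → 011100 (was 000000); enqueue [0]
  #3 pop 2: in=111111 → 111111 (was 000000); enqueue [1]
  #4 pop 3: in=011010 → 011111 (was 000101); enqueue [2]
  #5 pop 4: in=100011 → 101011 (was 000000); enqueue []
  #6 pop 5: in=111111 → 011011 (was 011010); enqueue [3]
  #7 pop 6: in=011111 → 110111 (was 100011); enqueue [4]
  #8 pop 0: in=111111 → 111111 (no change)
  #9 pop 1: in=111111 → 011100 (no change)
  #10 pop 2: in=111111 → 111111 (no change)
  #11 pop 3: in=011011 → 011111 (no change)
  #12 pop 4: in=110111 → 111111 (was 101011); enqueue []

Fixpoint:
  val[0] = 111111
  val[1] = 011100
  val[2] = 111111
  val[3] = 011111
  val[4] = 111111
  val[5] = 011011
  val[6] = 110111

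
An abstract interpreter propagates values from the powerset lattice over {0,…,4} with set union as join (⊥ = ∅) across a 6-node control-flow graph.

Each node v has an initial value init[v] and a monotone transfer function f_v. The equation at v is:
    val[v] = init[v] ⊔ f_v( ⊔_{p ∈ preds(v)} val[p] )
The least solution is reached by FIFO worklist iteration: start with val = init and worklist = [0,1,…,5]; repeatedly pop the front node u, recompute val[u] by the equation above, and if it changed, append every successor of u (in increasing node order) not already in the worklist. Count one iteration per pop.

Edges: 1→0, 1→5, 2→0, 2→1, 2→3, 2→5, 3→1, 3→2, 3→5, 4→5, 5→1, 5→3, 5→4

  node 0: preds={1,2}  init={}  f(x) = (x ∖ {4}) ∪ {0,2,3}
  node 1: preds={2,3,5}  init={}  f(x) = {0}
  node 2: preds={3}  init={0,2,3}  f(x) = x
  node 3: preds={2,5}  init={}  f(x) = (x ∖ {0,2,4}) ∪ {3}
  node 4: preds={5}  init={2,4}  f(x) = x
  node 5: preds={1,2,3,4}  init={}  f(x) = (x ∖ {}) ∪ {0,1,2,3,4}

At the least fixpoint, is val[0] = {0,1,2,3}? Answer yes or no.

yes

Iteration log — 17 steps:
  step 1. node 0  ⊔preds={0,2,3}  new={0,2,3}  old={}  +wl: 
  step 2. node 1  ⊔preds={0,2,3}  new={0}  old={}  +wl: 0
  step 3. node 2  ⊔preds={}  new={0,2,3}  stable
  step 4. node 3  ⊔preds={0,2,3}  new={3}  old={}  +wl: 1,2
  step 5. node 4  ⊔preds={}  new={2,4}  stable
  step 6. node 5  ⊔preds={0,2,3,4}  new={0,1,2,3,4}  old={}  +wl: 3,4
  step 7. node 0  ⊔preds={0,2,3}  new={0,2,3}  stable
  step 8. node 1  ⊔preds={0,1,2,3,4}  new={0}  stable
  step 9. node 2  ⊔preds={3}  new={0,2,3}  stable
  step 10. node 3  ⊔preds={0,1,2,3,4}  new={1,3}  old={3}  +wl: 1,2,5
  step 11. node 4  ⊔preds={0,1,2,3,4}  new={0,1,2,3,4}  old={2,4}  +wl: 
  step 12. node 1  ⊔preds={0,1,2,3,4}  new={0}  stable
  step 13. node 2  ⊔preds={1,3}  new={0,1,2,3}  old={0,2,3}  +wl: 0,1,3
  step 14. node 5  ⊔preds={0,1,2,3,4}  new={0,1,2,3,4}  stable
  step 15. node 0  ⊔preds={0,1,2,3}  new={0,1,2,3}  old={0,2,3}  +wl: 
  step 16. node 1  ⊔preds={0,1,2,3,4}  new={0}  stable
  step 17. node 3  ⊔preds={0,1,2,3,4}  new={1,3}  stable

Least fixpoint reached:
  node 0: {0,1,2,3}
  node 1: {0}
  node 2: {0,1,2,3}
  node 3: {1,3}
  node 4: {0,1,2,3,4}
  node 5: {0,1,2,3,4}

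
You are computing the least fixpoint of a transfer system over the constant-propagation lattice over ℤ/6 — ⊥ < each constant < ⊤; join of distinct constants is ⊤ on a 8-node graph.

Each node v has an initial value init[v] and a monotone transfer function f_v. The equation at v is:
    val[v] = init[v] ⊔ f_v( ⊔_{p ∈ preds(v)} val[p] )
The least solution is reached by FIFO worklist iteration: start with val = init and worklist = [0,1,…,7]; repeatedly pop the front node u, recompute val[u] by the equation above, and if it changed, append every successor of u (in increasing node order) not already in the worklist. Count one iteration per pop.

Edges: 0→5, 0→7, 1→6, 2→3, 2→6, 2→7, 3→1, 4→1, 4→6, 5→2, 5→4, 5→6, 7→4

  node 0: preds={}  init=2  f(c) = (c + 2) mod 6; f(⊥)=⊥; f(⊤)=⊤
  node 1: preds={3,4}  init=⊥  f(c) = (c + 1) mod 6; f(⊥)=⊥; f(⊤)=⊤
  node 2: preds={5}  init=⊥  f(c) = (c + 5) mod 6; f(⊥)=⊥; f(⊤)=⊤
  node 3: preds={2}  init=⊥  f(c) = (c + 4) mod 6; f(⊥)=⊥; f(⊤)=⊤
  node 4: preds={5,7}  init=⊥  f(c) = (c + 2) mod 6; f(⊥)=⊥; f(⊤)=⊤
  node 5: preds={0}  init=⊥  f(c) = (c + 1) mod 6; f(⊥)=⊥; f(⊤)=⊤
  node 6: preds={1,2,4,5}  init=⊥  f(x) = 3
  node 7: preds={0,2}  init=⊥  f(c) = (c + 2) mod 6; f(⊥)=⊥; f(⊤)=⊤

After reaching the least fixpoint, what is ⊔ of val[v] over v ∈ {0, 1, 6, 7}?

Iteration log — 15 steps:
  step 1. node 0  ⊔preds=⊥  new=2  stable
  step 2. node 1  ⊔preds=⊥  new=⊥  stable
  step 3. node 2  ⊔preds=⊥  new=⊥  stable
  step 4. node 3  ⊔preds=⊥  new=⊥  stable
  step 5. node 4  ⊔preds=⊥  new=⊥  stable
  step 6. node 5  ⊔preds=2  new=3  old=⊥  +wl: 2,4
  step 7. node 6  ⊔preds=3  new=3  old=⊥  +wl: 
  step 8. node 7  ⊔preds=2  new=4  old=⊥  +wl: 
  step 9. node 2  ⊔preds=3  new=2  old=⊥  +wl: 3,6,7
  step 10. node 4  ⊔preds=⊤  new=⊤  old=⊥  +wl: 1
  step 11. node 3  ⊔preds=2  new=0  old=⊥  +wl: 
  step 12. node 6  ⊔preds=⊤  new=3  stable
  step 13. node 7  ⊔preds=2  new=4  stable
  step 14. node 1  ⊔preds=⊤  new=⊤  old=⊥  +wl: 6
  step 15. node 6  ⊔preds=⊤  new=3  stable

Least fixpoint reached:
  node 0: 2
  node 1: ⊤
  node 2: 2
  node 3: 0
  node 4: ⊤
  node 5: 3
  node 6: 3
  node 7: 4

⊤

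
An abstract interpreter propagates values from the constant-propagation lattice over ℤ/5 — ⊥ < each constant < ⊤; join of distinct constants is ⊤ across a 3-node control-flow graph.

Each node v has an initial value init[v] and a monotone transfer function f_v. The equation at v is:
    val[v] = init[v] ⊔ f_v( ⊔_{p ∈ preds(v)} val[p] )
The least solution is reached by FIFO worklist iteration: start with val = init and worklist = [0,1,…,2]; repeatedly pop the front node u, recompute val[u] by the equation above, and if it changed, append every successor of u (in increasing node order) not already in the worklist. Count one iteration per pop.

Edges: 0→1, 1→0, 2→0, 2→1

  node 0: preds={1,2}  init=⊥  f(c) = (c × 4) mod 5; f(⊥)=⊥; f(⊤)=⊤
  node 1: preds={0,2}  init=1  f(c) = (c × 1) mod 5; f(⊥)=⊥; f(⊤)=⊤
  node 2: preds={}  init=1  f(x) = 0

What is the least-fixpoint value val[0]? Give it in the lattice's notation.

⊤

Iteration log — 5 steps:
  step 1. node 0  ⊔preds=1  new=4  old=⊥  +wl: 
  step 2. node 1  ⊔preds=⊤  new=⊤  old=1  +wl: 0
  step 3. node 2  ⊔preds=⊥  new=⊤  old=1  +wl: 1
  step 4. node 0  ⊔preds=⊤  new=⊤  old=4  +wl: 
  step 5. node 1  ⊔preds=⊤  new=⊤  stable

Least fixpoint reached:
  node 0: ⊤
  node 1: ⊤
  node 2: ⊤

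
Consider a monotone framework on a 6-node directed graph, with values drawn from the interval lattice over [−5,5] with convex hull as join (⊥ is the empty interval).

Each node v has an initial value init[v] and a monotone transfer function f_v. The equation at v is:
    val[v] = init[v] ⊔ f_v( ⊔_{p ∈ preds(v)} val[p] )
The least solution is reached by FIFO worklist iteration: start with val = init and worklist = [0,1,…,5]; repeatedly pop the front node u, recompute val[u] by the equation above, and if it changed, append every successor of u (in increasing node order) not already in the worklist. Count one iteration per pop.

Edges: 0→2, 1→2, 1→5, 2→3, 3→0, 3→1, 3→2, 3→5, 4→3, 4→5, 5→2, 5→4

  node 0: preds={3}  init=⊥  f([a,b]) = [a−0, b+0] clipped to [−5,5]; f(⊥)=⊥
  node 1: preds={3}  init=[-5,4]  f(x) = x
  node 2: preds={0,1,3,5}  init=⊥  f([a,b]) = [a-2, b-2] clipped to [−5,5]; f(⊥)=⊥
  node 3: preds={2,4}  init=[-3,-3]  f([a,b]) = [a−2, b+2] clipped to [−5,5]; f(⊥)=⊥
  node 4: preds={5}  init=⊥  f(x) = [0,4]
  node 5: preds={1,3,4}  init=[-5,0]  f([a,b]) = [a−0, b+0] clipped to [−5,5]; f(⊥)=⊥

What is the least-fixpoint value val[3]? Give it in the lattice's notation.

[-5,5]

Iteration log — 18 steps:
  step 1. node 0  ⊔preds=[-3,-3]  new=[-3,-3]  old=⊥  +wl: 
  step 2. node 1  ⊔preds=[-3,-3]  new=[-5,4]  stable
  step 3. node 2  ⊔preds=[-5,4]  new=[-5,2]  old=⊥  +wl: 
  step 4. node 3  ⊔preds=[-5,2]  new=[-5,4]  old=[-3,-3]  +wl: 0,1,2
  step 5. node 4  ⊔preds=[-5,0]  new=[0,4]  old=⊥  +wl: 3
  step 6. node 5  ⊔preds=[-5,4]  new=[-5,4]  old=[-5,0]  +wl: 4
  step 7. node 0  ⊔preds=[-5,4]  new=[-5,4]  old=[-3,-3]  +wl: 
  step 8. node 1  ⊔preds=[-5,4]  new=[-5,4]  stable
  step 9. node 2  ⊔preds=[-5,4]  new=[-5,2]  stable
  step 10. node 3  ⊔preds=[-5,4]  new=[-5,5]  old=[-5,4]  +wl: 0,1,2,5
  step 11. node 4  ⊔preds=[-5,4]  new=[0,4]  stable
  step 12. node 0  ⊔preds=[-5,5]  new=[-5,5]  old=[-5,4]  +wl: 
  step 13. node 1  ⊔preds=[-5,5]  new=[-5,5]  old=[-5,4]  +wl: 
  step 14. node 2  ⊔preds=[-5,5]  new=[-5,3]  old=[-5,2]  +wl: 3
  step 15. node 5  ⊔preds=[-5,5]  new=[-5,5]  old=[-5,4]  +wl: 2,4
  step 16. node 3  ⊔preds=[-5,4]  new=[-5,5]  stable
  step 17. node 2  ⊔preds=[-5,5]  new=[-5,3]  stable
  step 18. node 4  ⊔preds=[-5,5]  new=[0,4]  stable

Least fixpoint reached:
  node 0: [-5,5]
  node 1: [-5,5]
  node 2: [-5,3]
  node 3: [-5,5]
  node 4: [0,4]
  node 5: [-5,5]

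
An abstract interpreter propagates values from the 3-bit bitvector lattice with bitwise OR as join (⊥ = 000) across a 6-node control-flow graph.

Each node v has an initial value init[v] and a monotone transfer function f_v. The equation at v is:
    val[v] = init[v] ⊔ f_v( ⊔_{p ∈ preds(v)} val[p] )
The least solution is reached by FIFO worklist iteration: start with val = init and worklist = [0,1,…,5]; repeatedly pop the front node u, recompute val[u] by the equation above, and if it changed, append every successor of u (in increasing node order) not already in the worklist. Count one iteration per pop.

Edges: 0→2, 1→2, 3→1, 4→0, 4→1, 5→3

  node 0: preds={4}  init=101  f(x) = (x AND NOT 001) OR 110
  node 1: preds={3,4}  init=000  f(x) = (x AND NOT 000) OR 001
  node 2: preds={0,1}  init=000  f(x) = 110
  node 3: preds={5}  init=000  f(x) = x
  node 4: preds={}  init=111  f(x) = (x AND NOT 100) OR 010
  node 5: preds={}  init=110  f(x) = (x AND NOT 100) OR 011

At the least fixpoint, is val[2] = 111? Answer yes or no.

no

Iteration log — 9 steps:
  step 1. node 0  ⊔preds=111  new=111  old=101  +wl: 
  step 2. node 1  ⊔preds=111  new=111  old=000  +wl: 
  step 3. node 2  ⊔preds=111  new=110  old=000  +wl: 
  step 4. node 3  ⊔preds=110  new=110  old=000  +wl: 1
  step 5. node 4  ⊔preds=000  new=111  stable
  step 6. node 5  ⊔preds=000  new=111  old=110  +wl: 3
  step 7. node 1  ⊔preds=111  new=111  stable
  step 8. node 3  ⊔preds=111  new=111  old=110  +wl: 1
  step 9. node 1  ⊔preds=111  new=111  stable

Least fixpoint reached:
  node 0: 111
  node 1: 111
  node 2: 110
  node 3: 111
  node 4: 111
  node 5: 111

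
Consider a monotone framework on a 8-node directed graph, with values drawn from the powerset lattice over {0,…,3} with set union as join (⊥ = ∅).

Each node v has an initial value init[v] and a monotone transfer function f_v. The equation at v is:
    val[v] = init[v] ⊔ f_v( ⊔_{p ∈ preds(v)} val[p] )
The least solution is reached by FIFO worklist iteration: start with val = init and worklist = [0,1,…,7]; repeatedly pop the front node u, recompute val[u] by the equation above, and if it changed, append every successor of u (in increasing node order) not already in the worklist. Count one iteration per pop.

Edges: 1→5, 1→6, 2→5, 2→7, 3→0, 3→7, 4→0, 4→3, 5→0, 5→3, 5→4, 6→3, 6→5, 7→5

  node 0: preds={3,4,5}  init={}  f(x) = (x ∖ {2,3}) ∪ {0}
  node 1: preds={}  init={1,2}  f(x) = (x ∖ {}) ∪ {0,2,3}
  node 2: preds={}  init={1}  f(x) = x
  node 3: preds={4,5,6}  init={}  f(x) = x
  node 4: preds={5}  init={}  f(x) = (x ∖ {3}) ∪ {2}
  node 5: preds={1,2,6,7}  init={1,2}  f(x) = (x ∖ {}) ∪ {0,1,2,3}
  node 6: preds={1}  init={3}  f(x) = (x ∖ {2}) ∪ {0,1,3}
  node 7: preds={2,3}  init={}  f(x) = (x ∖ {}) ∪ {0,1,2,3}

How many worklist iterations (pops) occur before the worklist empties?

15

Iteration log — 15 steps:
  step 1. node 0  ⊔preds={1,2}  new={0,1}  old={}  +wl: 
  step 2. node 1  ⊔preds={}  new={0,1,2,3}  old={1,2}  +wl: 
  step 3. node 2  ⊔preds={}  new={1}  stable
  step 4. node 3  ⊔preds={1,2,3}  new={1,2,3}  old={}  +wl: 0
  step 5. node 4  ⊔preds={1,2}  new={1,2}  old={}  +wl: 3
  step 6. node 5  ⊔preds={0,1,2,3}  new={0,1,2,3}  old={1,2}  +wl: 4
  step 7. node 6  ⊔preds={0,1,2,3}  new={0,1,3}  old={3}  +wl: 5
  step 8. node 7  ⊔preds={1,2,3}  new={0,1,2,3}  old={}  +wl: 
  step 9. node 0  ⊔preds={0,1,2,3}  new={0,1}  stable
  step 10. node 3  ⊔preds={0,1,2,3}  new={0,1,2,3}  old={1,2,3}  +wl: 0,7
  step 11. node 4  ⊔preds={0,1,2,3}  new={0,1,2}  old={1,2}  +wl: 3
  step 12. node 5  ⊔preds={0,1,2,3}  new={0,1,2,3}  stable
  step 13. node 0  ⊔preds={0,1,2,3}  new={0,1}  stable
  step 14. node 7  ⊔preds={0,1,2,3}  new={0,1,2,3}  stable
  step 15. node 3  ⊔preds={0,1,2,3}  new={0,1,2,3}  stable

Least fixpoint reached:
  node 0: {0,1}
  node 1: {0,1,2,3}
  node 2: {1}
  node 3: {0,1,2,3}
  node 4: {0,1,2}
  node 5: {0,1,2,3}
  node 6: {0,1,3}
  node 7: {0,1,2,3}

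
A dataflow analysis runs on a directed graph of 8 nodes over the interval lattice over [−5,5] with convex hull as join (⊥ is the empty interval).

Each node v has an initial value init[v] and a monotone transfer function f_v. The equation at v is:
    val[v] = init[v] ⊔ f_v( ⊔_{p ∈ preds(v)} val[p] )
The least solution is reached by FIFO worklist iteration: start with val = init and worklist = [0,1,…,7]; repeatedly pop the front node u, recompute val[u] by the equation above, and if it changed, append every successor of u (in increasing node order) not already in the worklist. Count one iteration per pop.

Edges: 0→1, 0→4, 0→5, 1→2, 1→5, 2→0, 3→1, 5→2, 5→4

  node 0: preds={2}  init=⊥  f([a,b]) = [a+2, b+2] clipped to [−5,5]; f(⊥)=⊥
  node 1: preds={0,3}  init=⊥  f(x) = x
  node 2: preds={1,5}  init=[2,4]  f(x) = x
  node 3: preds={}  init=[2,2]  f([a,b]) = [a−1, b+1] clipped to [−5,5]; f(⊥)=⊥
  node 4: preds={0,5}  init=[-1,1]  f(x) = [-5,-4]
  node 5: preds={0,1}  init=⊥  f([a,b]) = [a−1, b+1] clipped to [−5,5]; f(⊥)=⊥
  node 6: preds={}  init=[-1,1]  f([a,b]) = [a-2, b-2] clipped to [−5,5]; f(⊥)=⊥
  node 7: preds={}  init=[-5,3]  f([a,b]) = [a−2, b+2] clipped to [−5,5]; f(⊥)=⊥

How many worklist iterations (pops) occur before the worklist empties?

Worklist (15 pops):
  #1 pop 0: in=[2,4] → [4,5] (was ⊥); enqueue []
  #2 pop 1: in=[2,5] → [2,5] (was ⊥); enqueue []
  #3 pop 2: in=[2,5] → [2,5] (was [2,4]); enqueue [0]
  #4 pop 3: in=⊥ → [2,2] (no change)
  #5 pop 4: in=[4,5] → [-5,1] (was [-1,1]); enqueue []
  #6 pop 5: in=[2,5] → [1,5] (was ⊥); enqueue [2,4]
  #7 pop 6: in=⊥ → [-1,1] (no change)
  #8 pop 7: in=⊥ → [-5,3] (no change)
  #9 pop 0: in=[2,5] → [4,5] (no change)
  #10 pop 2: in=[1,5] → [1,5] (was [2,5]); enqueue [0]
  #11 pop 4: in=[1,5] → [-5,1] (no change)
  #12 pop 0: in=[1,5] → [3,5] (was [4,5]); enqueue [1,4,5]
  #13 pop 1: in=[2,5] → [2,5] (no change)
  #14 pop 4: in=[1,5] → [-5,1] (no change)
  #15 pop 5: in=[2,5] → [1,5] (no change)

Fixpoint:
  val[0] = [3,5]
  val[1] = [2,5]
  val[2] = [1,5]
  val[3] = [2,2]
  val[4] = [-5,1]
  val[5] = [1,5]
  val[6] = [-1,1]
  val[7] = [-5,3]

15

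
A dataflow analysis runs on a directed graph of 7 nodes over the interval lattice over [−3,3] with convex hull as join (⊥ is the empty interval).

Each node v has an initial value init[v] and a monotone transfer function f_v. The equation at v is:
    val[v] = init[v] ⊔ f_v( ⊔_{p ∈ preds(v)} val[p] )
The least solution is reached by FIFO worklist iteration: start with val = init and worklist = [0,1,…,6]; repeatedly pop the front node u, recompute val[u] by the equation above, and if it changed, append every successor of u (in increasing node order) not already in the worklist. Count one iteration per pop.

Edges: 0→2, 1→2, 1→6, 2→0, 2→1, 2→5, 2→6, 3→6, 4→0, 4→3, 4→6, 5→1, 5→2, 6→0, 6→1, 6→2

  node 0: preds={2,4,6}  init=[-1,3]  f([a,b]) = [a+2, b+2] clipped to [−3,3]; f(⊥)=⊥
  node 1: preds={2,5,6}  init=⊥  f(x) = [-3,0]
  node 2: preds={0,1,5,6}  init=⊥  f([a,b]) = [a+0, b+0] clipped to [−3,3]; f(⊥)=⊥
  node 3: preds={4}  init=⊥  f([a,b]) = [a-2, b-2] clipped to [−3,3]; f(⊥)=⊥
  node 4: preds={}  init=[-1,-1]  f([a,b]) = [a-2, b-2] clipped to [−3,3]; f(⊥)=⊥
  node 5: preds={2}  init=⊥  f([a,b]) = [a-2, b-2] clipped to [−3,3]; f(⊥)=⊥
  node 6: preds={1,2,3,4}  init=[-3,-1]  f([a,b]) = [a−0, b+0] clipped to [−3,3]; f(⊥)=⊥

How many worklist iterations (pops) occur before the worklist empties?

Iteration log — 10 steps:
  step 1. node 0  ⊔preds=[-3,-1]  new=[-1,3]  stable
  step 2. node 1  ⊔preds=[-3,-1]  new=[-3,0]  old=⊥  +wl: 
  step 3. node 2  ⊔preds=[-3,3]  new=[-3,3]  old=⊥  +wl: 0,1
  step 4. node 3  ⊔preds=[-1,-1]  new=[-3,-3]  old=⊥  +wl: 
  step 5. node 4  ⊔preds=⊥  new=[-1,-1]  stable
  step 6. node 5  ⊔preds=[-3,3]  new=[-3,1]  old=⊥  +wl: 2
  step 7. node 6  ⊔preds=[-3,3]  new=[-3,3]  old=[-3,-1]  +wl: 
  step 8. node 0  ⊔preds=[-3,3]  new=[-1,3]  stable
  step 9. node 1  ⊔preds=[-3,3]  new=[-3,0]  stable
  step 10. node 2  ⊔preds=[-3,3]  new=[-3,3]  stable

Least fixpoint reached:
  node 0: [-1,3]
  node 1: [-3,0]
  node 2: [-3,3]
  node 3: [-3,-3]
  node 4: [-1,-1]
  node 5: [-3,1]
  node 6: [-3,3]

10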